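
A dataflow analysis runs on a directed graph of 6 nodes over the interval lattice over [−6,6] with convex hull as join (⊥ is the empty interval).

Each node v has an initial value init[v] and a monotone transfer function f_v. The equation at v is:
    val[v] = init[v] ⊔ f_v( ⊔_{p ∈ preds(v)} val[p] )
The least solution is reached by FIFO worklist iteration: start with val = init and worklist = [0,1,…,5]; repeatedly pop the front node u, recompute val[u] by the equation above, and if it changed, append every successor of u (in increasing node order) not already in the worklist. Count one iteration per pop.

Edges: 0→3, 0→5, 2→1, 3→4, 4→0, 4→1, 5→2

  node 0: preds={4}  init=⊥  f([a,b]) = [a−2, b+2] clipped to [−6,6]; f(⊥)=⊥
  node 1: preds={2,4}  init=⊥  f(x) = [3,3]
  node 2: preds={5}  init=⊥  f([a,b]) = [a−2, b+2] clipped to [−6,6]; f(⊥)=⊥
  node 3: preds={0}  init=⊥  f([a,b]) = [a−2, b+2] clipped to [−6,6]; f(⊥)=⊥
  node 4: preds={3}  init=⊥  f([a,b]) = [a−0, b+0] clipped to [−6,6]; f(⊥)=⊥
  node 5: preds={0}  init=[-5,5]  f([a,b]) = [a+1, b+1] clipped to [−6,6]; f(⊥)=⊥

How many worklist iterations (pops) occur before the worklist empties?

7

Worklist (7 pops):
  #1 pop 0: in=⊥ → ⊥ (no change)
  #2 pop 1: in=⊥ → [3,3] (was ⊥); enqueue []
  #3 pop 2: in=[-5,5] → [-6,6] (was ⊥); enqueue [1]
  #4 pop 3: in=⊥ → ⊥ (no change)
  #5 pop 4: in=⊥ → ⊥ (no change)
  #6 pop 5: in=⊥ → [-5,5] (no change)
  #7 pop 1: in=[-6,6] → [3,3] (no change)

Fixpoint:
  val[0] = ⊥
  val[1] = [3,3]
  val[2] = [-6,6]
  val[3] = ⊥
  val[4] = ⊥
  val[5] = [-5,5]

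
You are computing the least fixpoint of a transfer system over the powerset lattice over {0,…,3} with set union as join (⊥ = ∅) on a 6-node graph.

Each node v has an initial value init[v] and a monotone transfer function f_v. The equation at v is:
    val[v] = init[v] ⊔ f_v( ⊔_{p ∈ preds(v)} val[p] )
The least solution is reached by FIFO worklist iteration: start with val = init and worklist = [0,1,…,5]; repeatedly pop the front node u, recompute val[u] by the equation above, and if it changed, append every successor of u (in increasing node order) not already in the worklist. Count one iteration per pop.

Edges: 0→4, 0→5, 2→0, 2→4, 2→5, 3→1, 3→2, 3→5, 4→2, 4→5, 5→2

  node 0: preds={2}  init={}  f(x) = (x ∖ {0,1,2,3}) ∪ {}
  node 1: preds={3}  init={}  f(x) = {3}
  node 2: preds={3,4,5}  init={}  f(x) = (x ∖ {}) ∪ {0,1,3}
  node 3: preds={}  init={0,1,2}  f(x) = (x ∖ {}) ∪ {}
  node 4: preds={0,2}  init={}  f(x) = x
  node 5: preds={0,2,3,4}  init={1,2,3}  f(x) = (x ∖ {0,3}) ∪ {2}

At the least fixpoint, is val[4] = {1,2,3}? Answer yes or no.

Trace (8 dequeues):
  [1] u=0 | in {} | out {} | ==
  [2] u=1 | in {0,1,2} | out {3} | prev {} | push {}
  [3] u=2 | in {0,1,2,3} | out {0,1,2,3} | prev {} | push {0}
  [4] u=3 | in {} | out {0,1,2} | ==
  [5] u=4 | in {0,1,2,3} | out {0,1,2,3} | prev {} | push {2}
  [6] u=5 | in {0,1,2,3} | out {1,2,3} | ==
  [7] u=0 | in {0,1,2,3} | out {} | ==
  [8] u=2 | in {0,1,2,3} | out {0,1,2,3} | ==

Converged values:
  [0] {}
  [1] {3}
  [2] {0,1,2,3}
  [3] {0,1,2}
  [4] {0,1,2,3}
  [5] {1,2,3}

no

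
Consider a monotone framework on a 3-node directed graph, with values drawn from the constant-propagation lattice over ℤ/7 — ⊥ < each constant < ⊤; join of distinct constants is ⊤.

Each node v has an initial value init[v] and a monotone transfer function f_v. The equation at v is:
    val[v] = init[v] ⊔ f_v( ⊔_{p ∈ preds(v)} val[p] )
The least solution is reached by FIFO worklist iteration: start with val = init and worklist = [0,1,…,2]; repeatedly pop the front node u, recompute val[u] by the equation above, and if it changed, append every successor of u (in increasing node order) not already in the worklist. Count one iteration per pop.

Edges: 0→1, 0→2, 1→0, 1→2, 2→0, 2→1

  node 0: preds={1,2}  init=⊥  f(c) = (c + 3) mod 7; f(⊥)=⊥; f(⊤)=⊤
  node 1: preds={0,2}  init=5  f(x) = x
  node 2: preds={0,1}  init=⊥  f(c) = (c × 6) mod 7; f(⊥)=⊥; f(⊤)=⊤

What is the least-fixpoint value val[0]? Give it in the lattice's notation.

Worklist (6 pops):
  #1 pop 0: in=5 → 1 (was ⊥); enqueue []
  #2 pop 1: in=1 → ⊤ (was 5); enqueue [0]
  #3 pop 2: in=⊤ → ⊤ (was ⊥); enqueue [1]
  #4 pop 0: in=⊤ → ⊤ (was 1); enqueue [2]
  #5 pop 1: in=⊤ → ⊤ (no change)
  #6 pop 2: in=⊤ → ⊤ (no change)

Fixpoint:
  val[0] = ⊤
  val[1] = ⊤
  val[2] = ⊤

⊤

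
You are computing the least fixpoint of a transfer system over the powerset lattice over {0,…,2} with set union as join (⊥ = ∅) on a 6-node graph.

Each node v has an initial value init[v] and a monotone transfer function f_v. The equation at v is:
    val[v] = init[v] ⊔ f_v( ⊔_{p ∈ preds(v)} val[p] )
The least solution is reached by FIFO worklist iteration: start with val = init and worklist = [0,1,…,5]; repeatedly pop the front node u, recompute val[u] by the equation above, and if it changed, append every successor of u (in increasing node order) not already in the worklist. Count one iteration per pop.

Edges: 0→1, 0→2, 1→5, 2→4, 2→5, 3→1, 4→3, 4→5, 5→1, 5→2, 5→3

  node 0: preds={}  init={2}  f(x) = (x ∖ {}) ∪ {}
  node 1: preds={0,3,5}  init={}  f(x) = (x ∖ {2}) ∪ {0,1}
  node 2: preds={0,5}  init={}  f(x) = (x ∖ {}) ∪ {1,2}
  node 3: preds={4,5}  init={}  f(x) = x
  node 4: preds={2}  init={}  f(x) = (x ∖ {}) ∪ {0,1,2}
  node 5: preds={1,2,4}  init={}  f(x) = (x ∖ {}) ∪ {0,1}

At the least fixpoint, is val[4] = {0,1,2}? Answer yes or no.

yes

Iteration log — 11 steps:
  step 1. node 0  ⊔preds={}  new={2}  stable
  step 2. node 1  ⊔preds={2}  new={0,1}  old={}  +wl: 
  step 3. node 2  ⊔preds={2}  new={1,2}  old={}  +wl: 
  step 4. node 3  ⊔preds={}  new={}  stable
  step 5. node 4  ⊔preds={1,2}  new={0,1,2}  old={}  +wl: 3
  step 6. node 5  ⊔preds={0,1,2}  new={0,1,2}  old={}  +wl: 1,2
  step 7. node 3  ⊔preds={0,1,2}  new={0,1,2}  old={}  +wl: 
  step 8. node 1  ⊔preds={0,1,2}  new={0,1}  stable
  step 9. node 2  ⊔preds={0,1,2}  new={0,1,2}  old={1,2}  +wl: 4,5
  step 10. node 4  ⊔preds={0,1,2}  new={0,1,2}  stable
  step 11. node 5  ⊔preds={0,1,2}  new={0,1,2}  stable

Least fixpoint reached:
  node 0: {2}
  node 1: {0,1}
  node 2: {0,1,2}
  node 3: {0,1,2}
  node 4: {0,1,2}
  node 5: {0,1,2}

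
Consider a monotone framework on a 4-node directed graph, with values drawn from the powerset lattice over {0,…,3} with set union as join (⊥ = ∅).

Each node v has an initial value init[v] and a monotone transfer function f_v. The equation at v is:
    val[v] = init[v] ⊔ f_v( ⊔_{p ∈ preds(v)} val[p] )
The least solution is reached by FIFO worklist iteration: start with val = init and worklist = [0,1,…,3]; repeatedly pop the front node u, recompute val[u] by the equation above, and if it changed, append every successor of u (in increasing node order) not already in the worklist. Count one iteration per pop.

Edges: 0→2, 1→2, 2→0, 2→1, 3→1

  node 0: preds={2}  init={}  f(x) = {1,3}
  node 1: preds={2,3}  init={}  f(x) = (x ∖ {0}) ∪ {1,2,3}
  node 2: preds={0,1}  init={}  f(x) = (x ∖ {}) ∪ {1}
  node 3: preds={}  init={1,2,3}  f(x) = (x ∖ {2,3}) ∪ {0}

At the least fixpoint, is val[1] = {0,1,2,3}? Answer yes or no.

Trace (6 dequeues):
  [1] u=0 | in {} | out {1,3} | prev {} | push {}
  [2] u=1 | in {1,2,3} | out {1,2,3} | prev {} | push {}
  [3] u=2 | in {1,2,3} | out {1,2,3} | prev {} | push {0,1}
  [4] u=3 | in {} | out {0,1,2,3} | prev {1,2,3} | push {}
  [5] u=0 | in {1,2,3} | out {1,3} | ==
  [6] u=1 | in {0,1,2,3} | out {1,2,3} | ==

Converged values:
  [0] {1,3}
  [1] {1,2,3}
  [2] {1,2,3}
  [3] {0,1,2,3}

no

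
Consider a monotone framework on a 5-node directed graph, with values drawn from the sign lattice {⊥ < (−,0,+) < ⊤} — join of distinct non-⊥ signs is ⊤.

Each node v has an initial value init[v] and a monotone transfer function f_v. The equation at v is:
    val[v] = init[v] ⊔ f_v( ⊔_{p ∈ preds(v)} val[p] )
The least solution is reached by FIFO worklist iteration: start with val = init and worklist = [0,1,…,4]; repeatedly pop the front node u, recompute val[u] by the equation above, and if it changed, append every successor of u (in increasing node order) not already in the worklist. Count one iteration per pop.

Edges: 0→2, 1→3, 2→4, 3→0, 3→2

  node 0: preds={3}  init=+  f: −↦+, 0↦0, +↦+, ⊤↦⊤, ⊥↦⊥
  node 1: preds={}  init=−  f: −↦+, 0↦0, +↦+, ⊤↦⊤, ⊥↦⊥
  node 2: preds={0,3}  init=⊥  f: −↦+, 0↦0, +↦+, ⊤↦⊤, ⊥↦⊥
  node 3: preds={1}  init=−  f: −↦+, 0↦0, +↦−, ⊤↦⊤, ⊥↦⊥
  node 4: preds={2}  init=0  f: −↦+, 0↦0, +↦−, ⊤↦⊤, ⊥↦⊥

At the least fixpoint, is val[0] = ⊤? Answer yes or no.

Worklist (7 pops):
  #1 pop 0: in=− → + (no change)
  #2 pop 1: in=⊥ → − (no change)
  #3 pop 2: in=⊤ → ⊤ (was ⊥); enqueue []
  #4 pop 3: in=− → ⊤ (was −); enqueue [0,2]
  #5 pop 4: in=⊤ → ⊤ (was 0); enqueue []
  #6 pop 0: in=⊤ → ⊤ (was +); enqueue []
  #7 pop 2: in=⊤ → ⊤ (no change)

Fixpoint:
  val[0] = ⊤
  val[1] = −
  val[2] = ⊤
  val[3] = ⊤
  val[4] = ⊤

yes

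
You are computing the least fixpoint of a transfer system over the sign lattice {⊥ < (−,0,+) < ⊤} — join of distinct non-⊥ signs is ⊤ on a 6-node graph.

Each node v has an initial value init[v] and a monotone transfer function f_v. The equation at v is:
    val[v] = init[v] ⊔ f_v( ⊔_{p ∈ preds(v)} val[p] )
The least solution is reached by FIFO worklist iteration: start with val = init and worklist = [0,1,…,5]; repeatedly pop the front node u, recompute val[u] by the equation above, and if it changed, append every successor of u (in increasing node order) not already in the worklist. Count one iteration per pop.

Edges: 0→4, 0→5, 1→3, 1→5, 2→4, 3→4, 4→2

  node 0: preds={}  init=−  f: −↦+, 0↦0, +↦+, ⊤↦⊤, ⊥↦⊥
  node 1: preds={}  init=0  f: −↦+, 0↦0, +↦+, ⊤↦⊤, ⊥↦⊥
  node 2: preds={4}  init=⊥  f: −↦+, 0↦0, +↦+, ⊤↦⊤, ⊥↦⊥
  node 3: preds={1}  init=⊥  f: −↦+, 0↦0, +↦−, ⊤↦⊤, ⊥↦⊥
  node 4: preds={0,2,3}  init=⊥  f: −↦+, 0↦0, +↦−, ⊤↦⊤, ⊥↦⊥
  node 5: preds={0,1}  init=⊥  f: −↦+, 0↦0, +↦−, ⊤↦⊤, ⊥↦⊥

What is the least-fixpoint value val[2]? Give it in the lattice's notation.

⊤

Worklist (8 pops):
  #1 pop 0: in=⊥ → − (no change)
  #2 pop 1: in=⊥ → 0 (no change)
  #3 pop 2: in=⊥ → ⊥ (no change)
  #4 pop 3: in=0 → 0 (was ⊥); enqueue []
  #5 pop 4: in=⊤ → ⊤ (was ⊥); enqueue [2]
  #6 pop 5: in=⊤ → ⊤ (was ⊥); enqueue []
  #7 pop 2: in=⊤ → ⊤ (was ⊥); enqueue [4]
  #8 pop 4: in=⊤ → ⊤ (no change)

Fixpoint:
  val[0] = −
  val[1] = 0
  val[2] = ⊤
  val[3] = 0
  val[4] = ⊤
  val[5] = ⊤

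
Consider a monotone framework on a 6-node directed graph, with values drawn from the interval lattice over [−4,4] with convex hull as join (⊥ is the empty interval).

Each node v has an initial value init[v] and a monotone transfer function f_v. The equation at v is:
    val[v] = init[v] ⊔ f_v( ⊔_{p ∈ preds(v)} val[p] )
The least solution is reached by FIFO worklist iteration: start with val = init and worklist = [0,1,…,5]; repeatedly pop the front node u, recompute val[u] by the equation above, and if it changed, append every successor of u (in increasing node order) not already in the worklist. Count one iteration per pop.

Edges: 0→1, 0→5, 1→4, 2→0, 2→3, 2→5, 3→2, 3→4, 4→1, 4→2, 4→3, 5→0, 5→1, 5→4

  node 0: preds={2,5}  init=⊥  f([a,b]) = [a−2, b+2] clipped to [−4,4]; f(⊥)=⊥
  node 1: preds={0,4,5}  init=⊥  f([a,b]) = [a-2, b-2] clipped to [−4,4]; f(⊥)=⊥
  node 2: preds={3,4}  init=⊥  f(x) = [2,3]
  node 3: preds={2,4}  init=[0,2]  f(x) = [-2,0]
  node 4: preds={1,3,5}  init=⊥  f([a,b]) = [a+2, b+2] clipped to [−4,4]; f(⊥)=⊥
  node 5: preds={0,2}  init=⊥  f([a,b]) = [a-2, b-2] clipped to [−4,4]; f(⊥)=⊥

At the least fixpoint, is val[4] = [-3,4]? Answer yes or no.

no

Iteration log — 19 steps:
  step 1. node 0  ⊔preds=⊥  new=⊥  stable
  step 2. node 1  ⊔preds=⊥  new=⊥  stable
  step 3. node 2  ⊔preds=[0,2]  new=[2,3]  old=⊥  +wl: 0
  step 4. node 3  ⊔preds=[2,3]  new=[-2,2]  old=[0,2]  +wl: 2
  step 5. node 4  ⊔preds=[-2,2]  new=[0,4]  old=⊥  +wl: 1,3
  step 6. node 5  ⊔preds=[2,3]  new=[0,1]  old=⊥  +wl: 4
  step 7. node 0  ⊔preds=[0,3]  new=[-2,4]  old=⊥  +wl: 5
  step 8. node 2  ⊔preds=[-2,4]  new=[2,3]  stable
  step 9. node 1  ⊔preds=[-2,4]  new=[-4,2]  old=⊥  +wl: 
  step 10. node 3  ⊔preds=[0,4]  new=[-2,2]  stable
  step 11. node 4  ⊔preds=[-4,2]  new=[-2,4]  old=[0,4]  +wl: 1,2,3
  step 12. node 5  ⊔preds=[-2,4]  new=[-4,2]  old=[0,1]  +wl: 0,4
  step 13. node 1  ⊔preds=[-4,4]  new=[-4,2]  stable
  step 14. node 2  ⊔preds=[-2,4]  new=[2,3]  stable
  step 15. node 3  ⊔preds=[-2,4]  new=[-2,2]  stable
  step 16. node 0  ⊔preds=[-4,3]  new=[-4,4]  old=[-2,4]  +wl: 1,5
  step 17. node 4  ⊔preds=[-4,2]  new=[-2,4]  stable
  step 18. node 1  ⊔preds=[-4,4]  new=[-4,2]  stable
  step 19. node 5  ⊔preds=[-4,4]  new=[-4,2]  stable

Least fixpoint reached:
  node 0: [-4,4]
  node 1: [-4,2]
  node 2: [2,3]
  node 3: [-2,2]
  node 4: [-2,4]
  node 5: [-4,2]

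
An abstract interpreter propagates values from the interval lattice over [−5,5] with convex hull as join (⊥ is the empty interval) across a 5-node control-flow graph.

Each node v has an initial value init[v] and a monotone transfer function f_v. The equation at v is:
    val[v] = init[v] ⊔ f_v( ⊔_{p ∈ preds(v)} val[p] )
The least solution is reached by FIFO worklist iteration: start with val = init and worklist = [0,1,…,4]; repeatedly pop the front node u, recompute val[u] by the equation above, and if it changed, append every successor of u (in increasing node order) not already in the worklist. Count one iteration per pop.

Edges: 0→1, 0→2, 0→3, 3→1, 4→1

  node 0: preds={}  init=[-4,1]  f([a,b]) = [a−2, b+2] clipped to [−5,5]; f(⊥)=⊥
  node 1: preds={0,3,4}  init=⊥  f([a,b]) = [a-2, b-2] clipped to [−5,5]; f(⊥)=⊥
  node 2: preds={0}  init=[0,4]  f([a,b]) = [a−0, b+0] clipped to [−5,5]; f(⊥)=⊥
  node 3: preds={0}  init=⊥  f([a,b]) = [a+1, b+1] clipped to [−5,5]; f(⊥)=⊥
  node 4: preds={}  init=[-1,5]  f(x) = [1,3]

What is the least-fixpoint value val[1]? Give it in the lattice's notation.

Iteration log — 6 steps:
  step 1. node 0  ⊔preds=⊥  new=[-4,1]  stable
  step 2. node 1  ⊔preds=[-4,5]  new=[-5,3]  old=⊥  +wl: 
  step 3. node 2  ⊔preds=[-4,1]  new=[-4,4]  old=[0,4]  +wl: 
  step 4. node 3  ⊔preds=[-4,1]  new=[-3,2]  old=⊥  +wl: 1
  step 5. node 4  ⊔preds=⊥  new=[-1,5]  stable
  step 6. node 1  ⊔preds=[-4,5]  new=[-5,3]  stable

Least fixpoint reached:
  node 0: [-4,1]
  node 1: [-5,3]
  node 2: [-4,4]
  node 3: [-3,2]
  node 4: [-1,5]

[-5,3]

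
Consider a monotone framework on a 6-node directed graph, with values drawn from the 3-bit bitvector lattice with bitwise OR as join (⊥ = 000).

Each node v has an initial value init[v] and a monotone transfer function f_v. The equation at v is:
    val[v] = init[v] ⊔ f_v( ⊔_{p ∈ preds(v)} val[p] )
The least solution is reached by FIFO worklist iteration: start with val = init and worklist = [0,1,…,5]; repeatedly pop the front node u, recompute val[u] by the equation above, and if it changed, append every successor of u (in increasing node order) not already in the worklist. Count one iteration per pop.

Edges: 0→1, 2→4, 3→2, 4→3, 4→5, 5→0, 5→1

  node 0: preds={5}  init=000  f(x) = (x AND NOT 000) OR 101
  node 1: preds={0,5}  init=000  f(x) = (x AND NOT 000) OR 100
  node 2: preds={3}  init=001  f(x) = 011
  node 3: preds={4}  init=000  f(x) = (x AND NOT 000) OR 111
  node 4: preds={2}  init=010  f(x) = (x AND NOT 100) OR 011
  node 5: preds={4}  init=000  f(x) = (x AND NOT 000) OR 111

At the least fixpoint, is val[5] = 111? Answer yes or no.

Iteration log — 10 steps:
  step 1. node 0  ⊔preds=000  new=101  old=000  +wl: 
  step 2. node 1  ⊔preds=101  new=101  old=000  +wl: 
  step 3. node 2  ⊔preds=000  new=011  old=001  +wl: 
  step 4. node 3  ⊔preds=010  new=111  old=000  +wl: 2
  step 5. node 4  ⊔preds=011  new=011  old=010  +wl: 3
  step 6. node 5  ⊔preds=011  new=111  old=000  +wl: 0,1
  step 7. node 2  ⊔preds=111  new=011  stable
  step 8. node 3  ⊔preds=011  new=111  stable
  step 9. node 0  ⊔preds=111  new=111  old=101  +wl: 
  step 10. node 1  ⊔preds=111  new=111  old=101  +wl: 

Least fixpoint reached:
  node 0: 111
  node 1: 111
  node 2: 011
  node 3: 111
  node 4: 011
  node 5: 111

yes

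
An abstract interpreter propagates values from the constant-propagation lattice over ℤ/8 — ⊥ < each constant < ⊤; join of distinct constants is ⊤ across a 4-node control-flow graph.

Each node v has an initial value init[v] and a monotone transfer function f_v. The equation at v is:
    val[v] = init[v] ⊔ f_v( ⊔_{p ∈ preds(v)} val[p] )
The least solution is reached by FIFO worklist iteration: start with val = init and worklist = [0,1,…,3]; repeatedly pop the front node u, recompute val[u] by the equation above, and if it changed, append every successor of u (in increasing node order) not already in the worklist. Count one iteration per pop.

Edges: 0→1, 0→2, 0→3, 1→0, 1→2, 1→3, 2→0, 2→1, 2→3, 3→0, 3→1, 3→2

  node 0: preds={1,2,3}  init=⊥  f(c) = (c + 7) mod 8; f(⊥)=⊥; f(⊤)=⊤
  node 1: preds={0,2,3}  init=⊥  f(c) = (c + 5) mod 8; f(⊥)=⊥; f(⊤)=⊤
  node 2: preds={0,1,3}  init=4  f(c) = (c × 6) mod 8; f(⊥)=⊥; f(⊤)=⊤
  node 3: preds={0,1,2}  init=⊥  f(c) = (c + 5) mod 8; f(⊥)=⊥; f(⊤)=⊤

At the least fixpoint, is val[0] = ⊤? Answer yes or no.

Worklist (8 pops):
  #1 pop 0: in=4 → 3 (was ⊥); enqueue []
  #2 pop 1: in=⊤ → ⊤ (was ⊥); enqueue [0]
  #3 pop 2: in=⊤ → ⊤ (was 4); enqueue [1]
  #4 pop 3: in=⊤ → ⊤ (was ⊥); enqueue [2]
  #5 pop 0: in=⊤ → ⊤ (was 3); enqueue [3]
  #6 pop 1: in=⊤ → ⊤ (no change)
  #7 pop 2: in=⊤ → ⊤ (no change)
  #8 pop 3: in=⊤ → ⊤ (no change)

Fixpoint:
  val[0] = ⊤
  val[1] = ⊤
  val[2] = ⊤
  val[3] = ⊤

yes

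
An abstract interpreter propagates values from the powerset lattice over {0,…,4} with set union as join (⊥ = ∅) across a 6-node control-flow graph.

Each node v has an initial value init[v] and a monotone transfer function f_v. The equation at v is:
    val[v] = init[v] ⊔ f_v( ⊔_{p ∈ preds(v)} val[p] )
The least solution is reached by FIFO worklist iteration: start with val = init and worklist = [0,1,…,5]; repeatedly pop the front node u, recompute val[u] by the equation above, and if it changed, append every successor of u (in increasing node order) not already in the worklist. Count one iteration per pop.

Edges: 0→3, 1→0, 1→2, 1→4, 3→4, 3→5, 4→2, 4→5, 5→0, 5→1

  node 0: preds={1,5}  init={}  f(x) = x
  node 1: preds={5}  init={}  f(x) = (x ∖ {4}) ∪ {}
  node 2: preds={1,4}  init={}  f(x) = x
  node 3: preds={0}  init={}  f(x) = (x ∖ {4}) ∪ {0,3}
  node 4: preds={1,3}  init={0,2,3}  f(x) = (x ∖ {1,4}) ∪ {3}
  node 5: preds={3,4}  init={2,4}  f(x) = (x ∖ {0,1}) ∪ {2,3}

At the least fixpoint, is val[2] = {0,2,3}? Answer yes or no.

yes

Worklist (12 pops):
  #1 pop 0: in={2,4} → {2,4} (was {}); enqueue []
  #2 pop 1: in={2,4} → {2} (was {}); enqueue [0]
  #3 pop 2: in={0,2,3} → {0,2,3} (was {}); enqueue []
  #4 pop 3: in={2,4} → {0,2,3} (was {}); enqueue []
  #5 pop 4: in={0,2,3} → {0,2,3} (no change)
  #6 pop 5: in={0,2,3} → {2,3,4} (was {2,4}); enqueue [1]
  #7 pop 0: in={2,3,4} → {2,3,4} (was {2,4}); enqueue [3]
  #8 pop 1: in={2,3,4} → {2,3} (was {2}); enqueue [0,2,4]
  #9 pop 3: in={2,3,4} → {0,2,3} (no change)
  #10 pop 0: in={2,3,4} → {2,3,4} (no change)
  #11 pop 2: in={0,2,3} → {0,2,3} (no change)
  #12 pop 4: in={0,2,3} → {0,2,3} (no change)

Fixpoint:
  val[0] = {2,3,4}
  val[1] = {2,3}
  val[2] = {0,2,3}
  val[3] = {0,2,3}
  val[4] = {0,2,3}
  val[5] = {2,3,4}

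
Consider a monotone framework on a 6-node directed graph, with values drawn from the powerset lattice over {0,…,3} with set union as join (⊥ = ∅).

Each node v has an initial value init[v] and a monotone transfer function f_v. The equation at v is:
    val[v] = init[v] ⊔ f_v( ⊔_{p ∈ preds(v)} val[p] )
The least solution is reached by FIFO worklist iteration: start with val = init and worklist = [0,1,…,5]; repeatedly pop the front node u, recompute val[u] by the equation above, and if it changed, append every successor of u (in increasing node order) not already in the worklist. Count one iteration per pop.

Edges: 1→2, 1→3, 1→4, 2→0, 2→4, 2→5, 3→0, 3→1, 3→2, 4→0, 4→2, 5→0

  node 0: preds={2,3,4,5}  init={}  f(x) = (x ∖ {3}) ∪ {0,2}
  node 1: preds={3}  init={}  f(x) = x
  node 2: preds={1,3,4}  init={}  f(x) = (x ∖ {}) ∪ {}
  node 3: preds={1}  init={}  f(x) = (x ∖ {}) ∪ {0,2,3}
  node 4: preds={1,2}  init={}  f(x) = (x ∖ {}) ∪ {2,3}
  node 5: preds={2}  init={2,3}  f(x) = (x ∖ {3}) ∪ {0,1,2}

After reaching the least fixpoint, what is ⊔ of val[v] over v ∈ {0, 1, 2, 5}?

Worklist (14 pops):
  #1 pop 0: in={2,3} → {0,2} (was {}); enqueue []
  #2 pop 1: in={} → {} (no change)
  #3 pop 2: in={} → {} (no change)
  #4 pop 3: in={} → {0,2,3} (was {}); enqueue [0,1,2]
  #5 pop 4: in={} → {2,3} (was {}); enqueue []
  #6 pop 5: in={} → {0,1,2,3} (was {2,3}); enqueue []
  #7 pop 0: in={0,1,2,3} → {0,1,2} (was {0,2}); enqueue []
  #8 pop 1: in={0,2,3} → {0,2,3} (was {}); enqueue [3,4]
  #9 pop 2: in={0,2,3} → {0,2,3} (was {}); enqueue [0,5]
  #10 pop 3: in={0,2,3} → {0,2,3} (no change)
  #11 pop 4: in={0,2,3} → {0,2,3} (was {2,3}); enqueue [2]
  #12 pop 0: in={0,1,2,3} → {0,1,2} (no change)
  #13 pop 5: in={0,2,3} → {0,1,2,3} (no change)
  #14 pop 2: in={0,2,3} → {0,2,3} (no change)

Fixpoint:
  val[0] = {0,1,2}
  val[1] = {0,2,3}
  val[2] = {0,2,3}
  val[3] = {0,2,3}
  val[4] = {0,2,3}
  val[5] = {0,1,2,3}

{0,1,2,3}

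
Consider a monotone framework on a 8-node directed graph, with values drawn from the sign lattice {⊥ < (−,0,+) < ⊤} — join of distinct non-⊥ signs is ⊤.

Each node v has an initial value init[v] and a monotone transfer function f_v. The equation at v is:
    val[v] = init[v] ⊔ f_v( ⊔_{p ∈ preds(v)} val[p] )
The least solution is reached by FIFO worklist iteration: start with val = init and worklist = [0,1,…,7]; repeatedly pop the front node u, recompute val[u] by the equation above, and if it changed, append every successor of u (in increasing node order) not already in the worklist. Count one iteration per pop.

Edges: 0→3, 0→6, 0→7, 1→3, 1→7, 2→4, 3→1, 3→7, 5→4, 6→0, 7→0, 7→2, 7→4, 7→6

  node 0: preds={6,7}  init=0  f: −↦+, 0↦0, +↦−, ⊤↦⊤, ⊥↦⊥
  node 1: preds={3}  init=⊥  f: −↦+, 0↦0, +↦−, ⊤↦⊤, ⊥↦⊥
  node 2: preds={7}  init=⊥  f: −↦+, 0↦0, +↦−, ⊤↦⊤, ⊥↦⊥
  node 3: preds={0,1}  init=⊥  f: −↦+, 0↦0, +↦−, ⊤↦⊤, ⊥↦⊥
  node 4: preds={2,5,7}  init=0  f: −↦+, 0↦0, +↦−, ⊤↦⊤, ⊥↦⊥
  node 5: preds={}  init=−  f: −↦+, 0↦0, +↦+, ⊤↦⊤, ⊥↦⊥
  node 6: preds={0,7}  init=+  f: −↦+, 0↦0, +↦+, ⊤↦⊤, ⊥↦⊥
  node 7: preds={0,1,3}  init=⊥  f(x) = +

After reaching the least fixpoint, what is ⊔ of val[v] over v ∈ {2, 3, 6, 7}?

⊤

Worklist (15 pops):
  #1 pop 0: in=+ → ⊤ (was 0); enqueue []
  #2 pop 1: in=⊥ → ⊥ (no change)
  #3 pop 2: in=⊥ → ⊥ (no change)
  #4 pop 3: in=⊤ → ⊤ (was ⊥); enqueue [1]
  #5 pop 4: in=− → ⊤ (was 0); enqueue []
  #6 pop 5: in=⊥ → − (no change)
  #7 pop 6: in=⊤ → ⊤ (was +); enqueue [0]
  #8 pop 7: in=⊤ → + (was ⊥); enqueue [2,4,6]
  #9 pop 1: in=⊤ → ⊤ (was ⊥); enqueue [3,7]
  #10 pop 0: in=⊤ → ⊤ (no change)
  #11 pop 2: in=+ → − (was ⊥); enqueue []
  #12 pop 4: in=⊤ → ⊤ (no change)
  #13 pop 6: in=⊤ → ⊤ (no change)
  #14 pop 3: in=⊤ → ⊤ (no change)
  #15 pop 7: in=⊤ → + (no change)

Fixpoint:
  val[0] = ⊤
  val[1] = ⊤
  val[2] = −
  val[3] = ⊤
  val[4] = ⊤
  val[5] = −
  val[6] = ⊤
  val[7] = +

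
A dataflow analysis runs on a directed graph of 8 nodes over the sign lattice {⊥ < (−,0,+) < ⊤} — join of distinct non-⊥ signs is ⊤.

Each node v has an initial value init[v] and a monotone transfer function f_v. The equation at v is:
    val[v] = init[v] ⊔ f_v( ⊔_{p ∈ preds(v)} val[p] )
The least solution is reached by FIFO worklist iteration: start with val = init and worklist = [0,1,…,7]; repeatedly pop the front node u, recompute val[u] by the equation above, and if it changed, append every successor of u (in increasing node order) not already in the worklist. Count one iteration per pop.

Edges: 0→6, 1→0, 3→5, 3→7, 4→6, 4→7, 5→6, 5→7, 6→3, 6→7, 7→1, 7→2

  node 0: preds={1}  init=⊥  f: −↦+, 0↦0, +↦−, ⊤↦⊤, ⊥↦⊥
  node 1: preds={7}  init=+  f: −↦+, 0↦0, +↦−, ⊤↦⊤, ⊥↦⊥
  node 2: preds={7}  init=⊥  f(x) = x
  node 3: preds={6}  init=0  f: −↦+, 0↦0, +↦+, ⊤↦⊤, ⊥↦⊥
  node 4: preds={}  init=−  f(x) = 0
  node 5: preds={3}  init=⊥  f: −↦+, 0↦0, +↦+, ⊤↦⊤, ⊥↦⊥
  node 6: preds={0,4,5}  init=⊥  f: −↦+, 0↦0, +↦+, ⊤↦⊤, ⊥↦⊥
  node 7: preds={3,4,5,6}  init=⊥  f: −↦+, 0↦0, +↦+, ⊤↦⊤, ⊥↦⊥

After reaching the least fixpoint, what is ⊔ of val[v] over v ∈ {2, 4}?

Trace (15 dequeues):
  [1] u=0 | in + | out − | prev ⊥ | push {}
  [2] u=1 | in ⊥ | out + | ==
  [3] u=2 | in ⊥ | out ⊥ | ==
  [4] u=3 | in ⊥ | out 0 | ==
  [5] u=4 | in ⊥ | out ⊤ | prev − | push {}
  [6] u=5 | in 0 | out 0 | prev ⊥ | push {}
  [7] u=6 | in ⊤ | out ⊤ | prev ⊥ | push {3}
  [8] u=7 | in ⊤ | out ⊤ | prev ⊥ | push {1,2}
  [9] u=3 | in ⊤ | out ⊤ | prev 0 | push {5,7}
  [10] u=1 | in ⊤ | out ⊤ | prev + | push {0}
  [11] u=2 | in ⊤ | out ⊤ | prev ⊥ | push {}
  [12] u=5 | in ⊤ | out ⊤ | prev 0 | push {6}
  [13] u=7 | in ⊤ | out ⊤ | ==
  [14] u=0 | in ⊤ | out ⊤ | prev − | push {}
  [15] u=6 | in ⊤ | out ⊤ | ==

Converged values:
  [0] ⊤
  [1] ⊤
  [2] ⊤
  [3] ⊤
  [4] ⊤
  [5] ⊤
  [6] ⊤
  [7] ⊤

⊤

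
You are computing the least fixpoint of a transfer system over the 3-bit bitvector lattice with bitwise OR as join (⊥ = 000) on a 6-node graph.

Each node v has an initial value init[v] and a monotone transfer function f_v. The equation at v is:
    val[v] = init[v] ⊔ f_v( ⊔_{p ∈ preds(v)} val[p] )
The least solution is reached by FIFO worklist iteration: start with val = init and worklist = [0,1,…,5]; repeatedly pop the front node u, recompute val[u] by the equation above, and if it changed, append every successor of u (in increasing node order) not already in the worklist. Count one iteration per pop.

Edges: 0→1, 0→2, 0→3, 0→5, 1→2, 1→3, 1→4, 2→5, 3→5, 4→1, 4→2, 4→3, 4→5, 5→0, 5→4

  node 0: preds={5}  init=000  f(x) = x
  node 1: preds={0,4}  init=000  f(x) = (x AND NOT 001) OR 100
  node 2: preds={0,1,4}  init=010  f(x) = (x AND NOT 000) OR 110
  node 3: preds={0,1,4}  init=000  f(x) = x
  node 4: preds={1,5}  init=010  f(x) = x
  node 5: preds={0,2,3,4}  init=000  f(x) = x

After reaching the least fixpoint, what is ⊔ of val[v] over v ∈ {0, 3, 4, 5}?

110

Worklist (15 pops):
  #1 pop 0: in=000 → 000 (no change)
  #2 pop 1: in=010 → 110 (was 000); enqueue []
  #3 pop 2: in=110 → 110 (was 010); enqueue []
  #4 pop 3: in=110 → 110 (was 000); enqueue []
  #5 pop 4: in=110 → 110 (was 010); enqueue [1,2,3]
  #6 pop 5: in=110 → 110 (was 000); enqueue [0,4]
  #7 pop 1: in=110 → 110 (no change)
  #8 pop 2: in=110 → 110 (no change)
  #9 pop 3: in=110 → 110 (no change)
  #10 pop 0: in=110 → 110 (was 000); enqueue [1,2,3,5]
  #11 pop 4: in=110 → 110 (no change)
  #12 pop 1: in=110 → 110 (no change)
  #13 pop 2: in=110 → 110 (no change)
  #14 pop 3: in=110 → 110 (no change)
  #15 pop 5: in=110 → 110 (no change)

Fixpoint:
  val[0] = 110
  val[1] = 110
  val[2] = 110
  val[3] = 110
  val[4] = 110
  val[5] = 110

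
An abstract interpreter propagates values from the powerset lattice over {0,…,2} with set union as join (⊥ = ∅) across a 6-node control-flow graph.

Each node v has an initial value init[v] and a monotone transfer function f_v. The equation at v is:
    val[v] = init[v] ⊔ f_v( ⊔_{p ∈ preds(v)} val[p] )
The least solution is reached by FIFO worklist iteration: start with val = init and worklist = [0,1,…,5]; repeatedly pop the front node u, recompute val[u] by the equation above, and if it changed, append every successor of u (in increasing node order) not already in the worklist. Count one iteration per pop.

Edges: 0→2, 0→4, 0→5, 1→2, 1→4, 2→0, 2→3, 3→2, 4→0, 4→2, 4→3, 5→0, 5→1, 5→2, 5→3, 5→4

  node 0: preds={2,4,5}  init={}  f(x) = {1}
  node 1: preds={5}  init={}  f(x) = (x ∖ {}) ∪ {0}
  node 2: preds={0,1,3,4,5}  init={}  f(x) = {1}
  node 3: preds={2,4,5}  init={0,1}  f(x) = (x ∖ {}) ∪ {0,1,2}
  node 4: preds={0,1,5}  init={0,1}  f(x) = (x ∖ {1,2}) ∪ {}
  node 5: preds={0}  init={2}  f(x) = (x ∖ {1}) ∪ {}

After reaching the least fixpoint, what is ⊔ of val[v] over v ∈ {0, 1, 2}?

Trace (8 dequeues):
  [1] u=0 | in {0,1,2} | out {1} | prev {} | push {}
  [2] u=1 | in {2} | out {0,2} | prev {} | push {}
  [3] u=2 | in {0,1,2} | out {1} | prev {} | push {0}
  [4] u=3 | in {0,1,2} | out {0,1,2} | prev {0,1} | push {2}
  [5] u=4 | in {0,1,2} | out {0,1} | ==
  [6] u=5 | in {1} | out {2} | ==
  [7] u=0 | in {0,1,2} | out {1} | ==
  [8] u=2 | in {0,1,2} | out {1} | ==

Converged values:
  [0] {1}
  [1] {0,2}
  [2] {1}
  [3] {0,1,2}
  [4] {0,1}
  [5] {2}

{0,1,2}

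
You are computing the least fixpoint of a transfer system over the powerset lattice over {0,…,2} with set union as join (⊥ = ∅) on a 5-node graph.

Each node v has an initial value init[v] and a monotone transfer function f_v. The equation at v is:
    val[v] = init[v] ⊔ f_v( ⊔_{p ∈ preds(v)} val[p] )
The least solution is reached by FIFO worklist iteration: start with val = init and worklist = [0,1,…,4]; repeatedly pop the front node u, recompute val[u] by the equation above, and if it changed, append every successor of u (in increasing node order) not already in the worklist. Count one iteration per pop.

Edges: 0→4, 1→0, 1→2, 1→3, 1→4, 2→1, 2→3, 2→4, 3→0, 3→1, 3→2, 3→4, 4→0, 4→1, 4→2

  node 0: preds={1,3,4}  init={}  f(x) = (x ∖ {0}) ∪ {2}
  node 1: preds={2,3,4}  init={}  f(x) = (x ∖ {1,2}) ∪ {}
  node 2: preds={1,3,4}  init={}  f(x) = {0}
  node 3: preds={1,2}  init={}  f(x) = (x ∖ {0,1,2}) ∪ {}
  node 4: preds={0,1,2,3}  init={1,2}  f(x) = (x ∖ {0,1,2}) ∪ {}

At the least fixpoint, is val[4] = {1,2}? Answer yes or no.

Worklist (10 pops):
  #1 pop 0: in={1,2} → {1,2} (was {}); enqueue []
  #2 pop 1: in={1,2} → {} (no change)
  #3 pop 2: in={1,2} → {0} (was {}); enqueue [1]
  #4 pop 3: in={0} → {} (no change)
  #5 pop 4: in={0,1,2} → {1,2} (no change)
  #6 pop 1: in={0,1,2} → {0} (was {}); enqueue [0,2,3,4]
  #7 pop 0: in={0,1,2} → {1,2} (no change)
  #8 pop 2: in={0,1,2} → {0} (no change)
  #9 pop 3: in={0} → {} (no change)
  #10 pop 4: in={0,1,2} → {1,2} (no change)

Fixpoint:
  val[0] = {1,2}
  val[1] = {0}
  val[2] = {0}
  val[3] = {}
  val[4] = {1,2}

yes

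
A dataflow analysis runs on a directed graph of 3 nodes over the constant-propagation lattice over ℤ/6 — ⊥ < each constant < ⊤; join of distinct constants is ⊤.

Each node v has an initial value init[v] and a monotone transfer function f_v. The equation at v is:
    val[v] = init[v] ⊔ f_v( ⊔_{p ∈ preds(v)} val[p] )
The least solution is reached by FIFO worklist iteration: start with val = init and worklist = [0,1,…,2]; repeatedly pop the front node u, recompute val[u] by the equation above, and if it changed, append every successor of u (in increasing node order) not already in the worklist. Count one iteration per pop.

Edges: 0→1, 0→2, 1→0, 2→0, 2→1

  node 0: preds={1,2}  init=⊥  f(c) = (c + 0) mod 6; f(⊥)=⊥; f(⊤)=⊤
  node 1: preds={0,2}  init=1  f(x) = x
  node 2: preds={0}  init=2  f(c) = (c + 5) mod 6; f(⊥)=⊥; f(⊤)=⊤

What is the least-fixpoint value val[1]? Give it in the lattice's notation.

⊤

Trace (5 dequeues):
  [1] u=0 | in ⊤ | out ⊤ | prev ⊥ | push {}
  [2] u=1 | in ⊤ | out ⊤ | prev 1 | push {0}
  [3] u=2 | in ⊤ | out ⊤ | prev 2 | push {1}
  [4] u=0 | in ⊤ | out ⊤ | ==
  [5] u=1 | in ⊤ | out ⊤ | ==

Converged values:
  [0] ⊤
  [1] ⊤
  [2] ⊤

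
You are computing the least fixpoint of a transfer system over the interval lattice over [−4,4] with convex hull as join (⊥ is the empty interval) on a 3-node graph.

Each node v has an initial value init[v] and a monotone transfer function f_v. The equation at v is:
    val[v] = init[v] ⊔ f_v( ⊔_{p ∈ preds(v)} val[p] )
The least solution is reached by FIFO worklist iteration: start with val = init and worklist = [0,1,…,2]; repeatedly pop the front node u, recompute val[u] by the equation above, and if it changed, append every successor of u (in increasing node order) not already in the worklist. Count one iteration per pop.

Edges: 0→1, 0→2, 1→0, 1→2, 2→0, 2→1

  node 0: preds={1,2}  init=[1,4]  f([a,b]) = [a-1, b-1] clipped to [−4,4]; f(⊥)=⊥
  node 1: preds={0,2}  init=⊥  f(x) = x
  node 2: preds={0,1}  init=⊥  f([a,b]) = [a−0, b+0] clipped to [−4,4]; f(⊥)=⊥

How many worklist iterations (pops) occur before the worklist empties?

Trace (20 dequeues):
  [1] u=0 | in ⊥ | out [1,4] | ==
  [2] u=1 | in [1,4] | out [1,4] | prev ⊥ | push {0}
  [3] u=2 | in [1,4] | out [1,4] | prev ⊥ | push {1}
  [4] u=0 | in [1,4] | out [0,4] | prev [1,4] | push {2}
  [5] u=1 | in [0,4] | out [0,4] | prev [1,4] | push {0}
  [6] u=2 | in [0,4] | out [0,4] | prev [1,4] | push {1}
  [7] u=0 | in [0,4] | out [-1,4] | prev [0,4] | push {2}
  [8] u=1 | in [-1,4] | out [-1,4] | prev [0,4] | push {0}
  [9] u=2 | in [-1,4] | out [-1,4] | prev [0,4] | push {1}
  [10] u=0 | in [-1,4] | out [-2,4] | prev [-1,4] | push {2}
  [11] u=1 | in [-2,4] | out [-2,4] | prev [-1,4] | push {0}
  [12] u=2 | in [-2,4] | out [-2,4] | prev [-1,4] | push {1}
  [13] u=0 | in [-2,4] | out [-3,4] | prev [-2,4] | push {2}
  [14] u=1 | in [-3,4] | out [-3,4] | prev [-2,4] | push {0}
  [15] u=2 | in [-3,4] | out [-3,4] | prev [-2,4] | push {1}
  [16] u=0 | in [-3,4] | out [-4,4] | prev [-3,4] | push {2}
  [17] u=1 | in [-4,4] | out [-4,4] | prev [-3,4] | push {0}
  [18] u=2 | in [-4,4] | out [-4,4] | prev [-3,4] | push {1}
  [19] u=0 | in [-4,4] | out [-4,4] | ==
  [20] u=1 | in [-4,4] | out [-4,4] | ==

Converged values:
  [0] [-4,4]
  [1] [-4,4]
  [2] [-4,4]

20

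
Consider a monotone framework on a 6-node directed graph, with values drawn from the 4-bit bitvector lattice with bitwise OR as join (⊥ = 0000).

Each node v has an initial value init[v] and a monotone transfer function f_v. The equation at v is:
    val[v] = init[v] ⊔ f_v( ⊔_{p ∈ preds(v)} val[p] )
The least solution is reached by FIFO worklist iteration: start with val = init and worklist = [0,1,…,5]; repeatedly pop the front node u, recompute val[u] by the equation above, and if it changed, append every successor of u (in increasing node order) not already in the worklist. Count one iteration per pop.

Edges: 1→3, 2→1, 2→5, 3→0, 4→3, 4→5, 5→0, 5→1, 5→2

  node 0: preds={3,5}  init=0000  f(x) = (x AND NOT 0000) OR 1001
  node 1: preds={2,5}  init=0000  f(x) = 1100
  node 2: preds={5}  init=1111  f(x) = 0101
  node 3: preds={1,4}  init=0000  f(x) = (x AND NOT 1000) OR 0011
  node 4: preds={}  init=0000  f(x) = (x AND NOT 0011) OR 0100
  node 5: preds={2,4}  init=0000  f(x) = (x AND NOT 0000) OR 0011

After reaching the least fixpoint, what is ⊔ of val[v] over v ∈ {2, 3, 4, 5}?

Worklist (10 pops):
  #1 pop 0: in=0000 → 1001 (was 0000); enqueue []
  #2 pop 1: in=1111 → 1100 (was 0000); enqueue []
  #3 pop 2: in=0000 → 1111 (no change)
  #4 pop 3: in=1100 → 0111 (was 0000); enqueue [0]
  #5 pop 4: in=0000 → 0100 (was 0000); enqueue [3]
  #6 pop 5: in=1111 → 1111 (was 0000); enqueue [1,2]
  #7 pop 0: in=1111 → 1111 (was 1001); enqueue []
  #8 pop 3: in=1100 → 0111 (no change)
  #9 pop 1: in=1111 → 1100 (no change)
  #10 pop 2: in=1111 → 1111 (no change)

Fixpoint:
  val[0] = 1111
  val[1] = 1100
  val[2] = 1111
  val[3] = 0111
  val[4] = 0100
  val[5] = 1111

1111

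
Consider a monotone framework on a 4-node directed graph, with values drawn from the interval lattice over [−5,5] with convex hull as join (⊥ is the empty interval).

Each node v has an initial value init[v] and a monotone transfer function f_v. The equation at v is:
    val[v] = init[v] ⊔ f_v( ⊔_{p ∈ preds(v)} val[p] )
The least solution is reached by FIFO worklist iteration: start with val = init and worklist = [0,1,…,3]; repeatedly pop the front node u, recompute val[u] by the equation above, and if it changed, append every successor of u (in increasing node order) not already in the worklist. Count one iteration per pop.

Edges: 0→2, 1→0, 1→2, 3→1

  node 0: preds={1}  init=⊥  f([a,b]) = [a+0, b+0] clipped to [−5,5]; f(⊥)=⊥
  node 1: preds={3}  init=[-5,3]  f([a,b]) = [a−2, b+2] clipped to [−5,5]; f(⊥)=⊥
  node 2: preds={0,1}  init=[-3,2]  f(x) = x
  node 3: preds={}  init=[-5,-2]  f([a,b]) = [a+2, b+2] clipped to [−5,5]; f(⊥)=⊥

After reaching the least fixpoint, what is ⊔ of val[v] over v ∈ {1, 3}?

Trace (4 dequeues):
  [1] u=0 | in [-5,3] | out [-5,3] | prev ⊥ | push {}
  [2] u=1 | in [-5,-2] | out [-5,3] | ==
  [3] u=2 | in [-5,3] | out [-5,3] | prev [-3,2] | push {}
  [4] u=3 | in ⊥ | out [-5,-2] | ==

Converged values:
  [0] [-5,3]
  [1] [-5,3]
  [2] [-5,3]
  [3] [-5,-2]

[-5,3]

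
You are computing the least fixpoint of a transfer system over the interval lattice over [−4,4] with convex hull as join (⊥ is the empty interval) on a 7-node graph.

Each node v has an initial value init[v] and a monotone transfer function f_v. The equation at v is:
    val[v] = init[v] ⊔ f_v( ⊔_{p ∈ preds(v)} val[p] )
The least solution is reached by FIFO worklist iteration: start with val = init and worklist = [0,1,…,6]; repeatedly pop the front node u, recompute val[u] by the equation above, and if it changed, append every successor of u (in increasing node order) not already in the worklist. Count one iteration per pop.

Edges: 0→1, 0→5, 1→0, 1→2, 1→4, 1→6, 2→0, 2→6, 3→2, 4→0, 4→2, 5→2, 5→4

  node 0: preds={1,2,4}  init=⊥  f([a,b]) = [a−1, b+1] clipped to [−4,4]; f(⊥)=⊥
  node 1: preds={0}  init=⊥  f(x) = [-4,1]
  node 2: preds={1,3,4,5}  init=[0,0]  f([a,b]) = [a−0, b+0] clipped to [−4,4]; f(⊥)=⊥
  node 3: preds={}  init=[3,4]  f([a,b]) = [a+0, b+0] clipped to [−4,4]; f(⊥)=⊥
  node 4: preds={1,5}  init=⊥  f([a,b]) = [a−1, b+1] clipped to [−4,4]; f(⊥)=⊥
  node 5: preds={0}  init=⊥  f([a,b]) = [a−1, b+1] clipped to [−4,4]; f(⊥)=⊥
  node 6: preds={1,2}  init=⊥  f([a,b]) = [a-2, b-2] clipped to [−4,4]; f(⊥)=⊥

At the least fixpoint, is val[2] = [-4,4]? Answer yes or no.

Iteration log — 17 steps:
  step 1. node 0  ⊔preds=[0,0]  new=[-1,1]  old=⊥  +wl: 
  step 2. node 1  ⊔preds=[-1,1]  new=[-4,1]  old=⊥  +wl: 0
  step 3. node 2  ⊔preds=[-4,4]  new=[-4,4]  old=[0,0]  +wl: 
  step 4. node 3  ⊔preds=⊥  new=[3,4]  stable
  step 5. node 4  ⊔preds=[-4,1]  new=[-4,2]  old=⊥  +wl: 2
  step 6. node 5  ⊔preds=[-1,1]  new=[-2,2]  old=⊥  +wl: 4
  step 7. node 6  ⊔preds=[-4,4]  new=[-4,2]  old=⊥  +wl: 
  step 8. node 0  ⊔preds=[-4,4]  new=[-4,4]  old=[-1,1]  +wl: 1,5
  step 9. node 2  ⊔preds=[-4,4]  new=[-4,4]  stable
  step 10. node 4  ⊔preds=[-4,2]  new=[-4,3]  old=[-4,2]  +wl: 0,2
  step 11. node 1  ⊔preds=[-4,4]  new=[-4,1]  stable
  step 12. node 5  ⊔preds=[-4,4]  new=[-4,4]  old=[-2,2]  +wl: 4
  step 13. node 0  ⊔preds=[-4,4]  new=[-4,4]  stable
  step 14. node 2  ⊔preds=[-4,4]  new=[-4,4]  stable
  step 15. node 4  ⊔preds=[-4,4]  new=[-4,4]  old=[-4,3]  +wl: 0,2
  step 16. node 0  ⊔preds=[-4,4]  new=[-4,4]  stable
  step 17. node 2  ⊔preds=[-4,4]  new=[-4,4]  stable

Least fixpoint reached:
  node 0: [-4,4]
  node 1: [-4,1]
  node 2: [-4,4]
  node 3: [3,4]
  node 4: [-4,4]
  node 5: [-4,4]
  node 6: [-4,2]

yes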